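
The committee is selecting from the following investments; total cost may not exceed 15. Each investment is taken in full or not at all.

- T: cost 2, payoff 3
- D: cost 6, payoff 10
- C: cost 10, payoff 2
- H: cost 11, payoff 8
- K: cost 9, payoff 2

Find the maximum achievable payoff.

Allowing fractional choices, the relaxed optimum would be about 18.1, but investments are indivisible.
D + K: cost 6 + 9 = 15 ≤ 15, payoff 10 + 2 = 12.
T + D: cost 2 + 6 = 8 ≤ 15, payoff 3 + 10 = 13.
Best is T and D with total payoff 13.

13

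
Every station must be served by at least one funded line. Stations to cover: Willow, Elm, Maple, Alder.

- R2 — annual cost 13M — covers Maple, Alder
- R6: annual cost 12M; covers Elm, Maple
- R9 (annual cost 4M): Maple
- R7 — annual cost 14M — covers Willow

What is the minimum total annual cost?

39

This is a weighted set-cover instance.
The greedy cost-per-new-station heuristic would pick R9, R6, R2, and R7 for 43, but a cheaper cover exists.
Choose R2, R6, and R7: together they cover Willow, Elm, Maple, Alder — every station.
Total annual cost: 13 + 12 + 14 = 39.
No cover costs less than 39.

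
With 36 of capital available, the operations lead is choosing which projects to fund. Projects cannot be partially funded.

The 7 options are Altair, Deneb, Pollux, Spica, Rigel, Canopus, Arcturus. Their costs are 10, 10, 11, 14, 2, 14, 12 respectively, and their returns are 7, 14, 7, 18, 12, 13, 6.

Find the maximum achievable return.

51

Allowing fractional choices, the relaxed optimum would be about 53.3, but projects are indivisible.
Altair + Deneb + Rigel + Canopus: cost 10 + 10 + 2 + 14 = 36 ≤ 36, return 7 + 14 + 12 + 13 = 46.
Altair + Deneb + Spica + Rigel: cost 10 + 10 + 14 + 2 = 36 ≤ 36, return 7 + 14 + 18 + 12 = 51.
Deneb + Spica + Rigel: cost 10 + 14 + 2 = 26 ≤ 36, return 14 + 18 + 12 = 44.
Best is Altair, Deneb, Spica, and Rigel with total return 51.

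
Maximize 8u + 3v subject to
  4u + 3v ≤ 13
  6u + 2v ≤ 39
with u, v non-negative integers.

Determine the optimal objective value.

The continuous relaxation peaks at (3.25, 0) with value 26.00; rounding to a feasible lattice point costs some objective.
(u,v)=(3,0): 4·3+3·0=12≤13, 6·3+2·0=18≤39, objective 24.
(u,v)=(2,1): 4·2+3·1=11≤13, 6·2+2·1=14≤39, objective 19.
(u,v)=(2,0): 4·2+3·0=8≤13, 6·2+2·0=12≤39, objective 16.
The best lattice point is (3,0), giving 24.

24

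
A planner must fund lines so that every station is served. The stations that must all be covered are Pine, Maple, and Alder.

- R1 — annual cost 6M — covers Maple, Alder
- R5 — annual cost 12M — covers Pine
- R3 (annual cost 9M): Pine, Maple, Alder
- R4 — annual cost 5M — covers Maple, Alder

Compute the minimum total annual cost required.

This is a weighted set-cover instance.
The greedy cost-per-new-station heuristic would pick R4 and R3 for 14, but a cheaper cover exists.
R3 alone covers Pine, Maple, Alder — every station.
Total annual cost: 9.
No cover costs less than 9.

9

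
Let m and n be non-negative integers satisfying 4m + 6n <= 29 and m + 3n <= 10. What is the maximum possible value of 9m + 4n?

Relaxing integrality, the LP optimum is 65.25 at (m,n) = (7.25, 0), which is not an integer point.
(m,n)=(7,0): 4·7+6·0=28≤29, 1·7+3·0=7≤10, objective 63.
(m,n)=(6,0): 4·6+6·0=24≤29, 1·6+3·0=6≤10, objective 54.
Maximum is 63 at (m,n)=(7,0).

63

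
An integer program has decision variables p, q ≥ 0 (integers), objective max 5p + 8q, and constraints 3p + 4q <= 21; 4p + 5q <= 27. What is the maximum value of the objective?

40

(p,q)=(0,5): 3·0+4·5=20≤21, 4·0+5·5=25≤27, objective 40.
(p,q)=(1,4): 3·1+4·4=19≤21, 4·1+5·4=24≤27, objective 37.
(p,q)=(0,4): 3·0+4·4=16≤21, 4·0+5·4=20≤27, objective 32.
The best lattice point is (0,5), giving 40.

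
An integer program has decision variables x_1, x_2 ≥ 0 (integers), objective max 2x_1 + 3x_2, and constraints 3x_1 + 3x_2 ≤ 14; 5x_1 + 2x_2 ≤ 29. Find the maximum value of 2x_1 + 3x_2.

(x_1,x_2)=(0,4) is feasible, giving 12.
(x_1,x_2)=(1,3) is feasible, giving 11.
(x_1,x_2)=(0,3) is feasible, giving 9.
Maximum is 12 at (x_1,x_2)=(0,4).

12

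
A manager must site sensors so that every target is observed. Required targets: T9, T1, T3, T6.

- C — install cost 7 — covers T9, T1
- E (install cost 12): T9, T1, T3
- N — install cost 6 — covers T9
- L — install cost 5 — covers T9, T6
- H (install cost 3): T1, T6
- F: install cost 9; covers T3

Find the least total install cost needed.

This is a weighted set-cover instance.
The greedy cost-per-new-target heuristic would pick H, L, and F for 17, but a cheaper cover exists.
Choose E and H: together they cover T9, T1, T3, T6 — every target.
Total install cost: 12 + 3 = 15.
No cover costs less than 15.

15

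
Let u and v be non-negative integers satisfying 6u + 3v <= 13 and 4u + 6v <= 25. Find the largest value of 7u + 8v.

(u,v)=(0,4): 6·0+3·4=12≤13, 4·0+6·4=24≤25, objective 32.
(u,v)=(0,3): 6·0+3·3=9≤13, 4·0+6·3=18≤25, objective 24.
Maximum is 32 at (u,v)=(0,4).

32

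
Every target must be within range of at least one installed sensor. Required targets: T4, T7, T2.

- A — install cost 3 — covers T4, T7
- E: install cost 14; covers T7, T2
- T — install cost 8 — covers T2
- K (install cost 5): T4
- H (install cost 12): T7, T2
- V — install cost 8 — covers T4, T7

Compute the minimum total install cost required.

This is a weighted set-cover instance.
Choose A and T: together they cover T4, T7, T2 — every target.
Total install cost: 3 + 8 = 11.
No cover costs less than 11.

11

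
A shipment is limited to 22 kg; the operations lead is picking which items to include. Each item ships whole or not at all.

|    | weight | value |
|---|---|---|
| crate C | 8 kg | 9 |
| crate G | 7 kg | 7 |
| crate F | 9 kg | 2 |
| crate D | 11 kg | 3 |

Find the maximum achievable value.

This is a 0-1 knapsack instance.
Allowing fractional choices, the relaxed optimum would be about 17.9, but items are indivisible.
crate C + crate D: weight 8 + 11 = 19 ≤ 22, value 9 + 3 = 12.
crate C + crate F: weight 8 + 9 = 17 ≤ 22, value 9 + 2 = 11.
crate C + crate G: weight 8 + 7 = 15 ≤ 22, value 9 + 7 = 16.
Best is crate C and crate G with total value 16.

16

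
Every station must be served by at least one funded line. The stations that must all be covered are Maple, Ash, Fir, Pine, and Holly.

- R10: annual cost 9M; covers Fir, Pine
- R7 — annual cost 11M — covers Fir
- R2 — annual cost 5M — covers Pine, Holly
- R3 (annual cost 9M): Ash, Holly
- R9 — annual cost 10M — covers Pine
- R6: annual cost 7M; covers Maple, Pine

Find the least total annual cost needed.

25

The greedy cost-per-new-station heuristic would pick R2, R6, R10, and R3 for 30, but a cheaper cover exists.
Choose R10, R3, and R6: together they cover Maple, Ash, Fir, Pine, Holly — every station.
Total annual cost: 9 + 9 + 7 = 25.
No cover costs less than 25.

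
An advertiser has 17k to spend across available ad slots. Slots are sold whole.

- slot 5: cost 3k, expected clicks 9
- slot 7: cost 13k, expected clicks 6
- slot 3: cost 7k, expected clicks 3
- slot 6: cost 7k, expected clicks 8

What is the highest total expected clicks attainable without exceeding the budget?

Take slot 5, slot 3, and slot 6: cost 3 + 7 + 7 = 17 ≤ 17, expected clicks 9 + 3 + 8 = 20.
No other feasible combination does better.

20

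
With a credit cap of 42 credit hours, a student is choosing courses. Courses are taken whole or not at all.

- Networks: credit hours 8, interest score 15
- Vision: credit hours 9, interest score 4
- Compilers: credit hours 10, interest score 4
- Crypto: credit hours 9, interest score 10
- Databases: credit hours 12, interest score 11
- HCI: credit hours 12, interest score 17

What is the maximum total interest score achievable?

This is an integer program with binary decision variables.
Allowing fractional choices, the relaxed optimum would be about 53.4, but courses are indivisible.
Networks + Compilers + Databases + HCI: credit hours 8 + 10 + 12 + 12 = 42 ≤ 42, interest score 15 + 4 + 11 + 17 = 47.
Networks + Vision + Databases + HCI: credit hours 8 + 9 + 12 + 12 = 41 ≤ 42, interest score 15 + 4 + 11 + 17 = 47.
Networks + Crypto + Databases + HCI: credit hours 8 + 9 + 12 + 12 = 41 ≤ 42, interest score 15 + 10 + 11 + 17 = 53.
Best is Networks, Crypto, Databases, and HCI with total interest score 53.

53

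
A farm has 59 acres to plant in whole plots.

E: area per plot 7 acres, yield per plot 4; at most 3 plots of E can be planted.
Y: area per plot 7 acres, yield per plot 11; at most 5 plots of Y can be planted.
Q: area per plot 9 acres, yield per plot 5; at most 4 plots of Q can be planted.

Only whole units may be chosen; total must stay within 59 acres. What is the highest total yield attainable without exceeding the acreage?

68

This is a bounded integer knapsack.
Y has the best ratio (11/7); taking only Y gives at most 5×11 = 55 (stopped by the supply cap of 5).
Mixing does better — 2×E, 5×Y, and 1×Q: area 58 ≤ 59, yield 2·4 + 5·11 + 1·5 = 68.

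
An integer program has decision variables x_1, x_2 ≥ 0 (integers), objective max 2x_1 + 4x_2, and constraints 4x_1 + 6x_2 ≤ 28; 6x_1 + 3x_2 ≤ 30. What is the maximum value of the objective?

Relaxing integrality, the LP optimum is 18.67 at (x_1,x_2) = (0, 4.67), which is not an integer point.
(x_1,x_2)=(1,4): 4·1+6·4=28≤28, 6·1+3·4=18≤30, objective 18.
(x_1,x_2)=(0,4): 4·0+6·4=24≤28, 6·0+3·4=12≤30, objective 16.
No feasible integer point exceeds 18.

18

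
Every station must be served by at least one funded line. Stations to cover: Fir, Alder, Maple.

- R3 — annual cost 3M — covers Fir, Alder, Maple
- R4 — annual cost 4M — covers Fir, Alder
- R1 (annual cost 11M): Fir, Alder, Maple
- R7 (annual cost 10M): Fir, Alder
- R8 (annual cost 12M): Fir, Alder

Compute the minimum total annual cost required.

R3 alone covers Fir, Alder, Maple — every station.
Total annual cost: 3.

3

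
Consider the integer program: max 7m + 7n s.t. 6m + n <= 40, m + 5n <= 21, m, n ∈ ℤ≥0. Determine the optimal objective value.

63

(m,n)=(6,3) is feasible, giving 63.
(m,n)=(6,2) is feasible, giving 56.
(m,n)=(5,3) is feasible, giving 56.
(m,n)=(6,1) is feasible, giving 49.
The best lattice point is (6,3), giving 63.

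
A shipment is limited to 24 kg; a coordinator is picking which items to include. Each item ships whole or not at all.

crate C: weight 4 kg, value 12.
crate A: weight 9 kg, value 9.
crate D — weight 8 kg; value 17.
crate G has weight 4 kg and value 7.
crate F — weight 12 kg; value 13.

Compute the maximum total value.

crate C + crate D + crate F: weight 4 + 8 + 12 = 24 ≤ 24, value 12 + 17 + 13 = 42.
crate C + crate A + crate D: weight 4 + 9 + 8 = 21 ≤ 24, value 12 + 9 + 17 = 38.
Best is crate C, crate D, and crate F with total value 42.

42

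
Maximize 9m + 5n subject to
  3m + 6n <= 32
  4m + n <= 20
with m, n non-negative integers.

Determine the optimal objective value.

51

(m,n)=(4,3) is feasible, giving 51.
(m,n)=(4,2) is feasible, giving 46.
(m,n)=(3,3) is feasible, giving 42.
The best lattice point is (4,3), giving 51.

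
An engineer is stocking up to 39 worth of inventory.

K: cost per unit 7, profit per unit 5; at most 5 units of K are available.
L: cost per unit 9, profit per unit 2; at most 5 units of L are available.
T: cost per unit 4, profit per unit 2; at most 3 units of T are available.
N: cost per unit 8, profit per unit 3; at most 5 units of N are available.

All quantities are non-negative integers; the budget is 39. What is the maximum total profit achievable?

27

Take 5×K and 1×T: cost 39 ≤ 39, profit 5·5 + 1·2 = 27.
K has the best ratio (5/7) and is taken to its limit of 5; remaining capacity is filled optimally with the others.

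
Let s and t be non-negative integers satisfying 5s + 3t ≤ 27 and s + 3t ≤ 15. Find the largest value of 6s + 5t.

(s,t)=(3,4): 5·3+3·4=27≤27, 1·3+3·4=15≤15, objective 38.
(s,t)=(3,3): 5·3+3·3=24≤27, 1·3+3·3=12≤15, objective 33.
(s,t)=(2,4): 5·2+3·4=22≤27, 1·2+3·4=14≤15, objective 32.
Maximum is 38 at (s,t)=(3,4).

38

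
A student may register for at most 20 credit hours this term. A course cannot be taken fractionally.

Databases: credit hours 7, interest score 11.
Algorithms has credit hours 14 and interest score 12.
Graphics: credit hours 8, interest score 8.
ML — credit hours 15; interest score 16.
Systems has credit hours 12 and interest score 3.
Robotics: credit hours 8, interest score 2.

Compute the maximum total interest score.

19

Allowing fractional choices, the relaxed optimum would be about 24.9, but courses are indivisible.
ML: credit hours 15 ≤ 20, interest score 16.
Databases + Graphics: credit hours 7 + 8 = 15 ≤ 20, interest score 11 + 8 = 19.
Databases + Systems: credit hours 7 + 12 = 19 ≤ 20, interest score 11 + 3 = 14.
Best is Databases and Graphics with total interest score 19.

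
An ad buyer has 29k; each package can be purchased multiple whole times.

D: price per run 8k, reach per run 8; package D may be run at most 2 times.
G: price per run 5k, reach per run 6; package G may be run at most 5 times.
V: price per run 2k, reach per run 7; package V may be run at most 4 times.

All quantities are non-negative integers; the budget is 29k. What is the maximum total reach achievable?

This is a bounded integer knapsack.
2×D, 1×G, and 4×V: price 29 ≤ 29, reach 2·8 + 1·6 + 4·7 = 50.
4×G and 4×V: price 28 ≤ 29, reach 4·6 + 4·7 = 52.
Best is 52.

52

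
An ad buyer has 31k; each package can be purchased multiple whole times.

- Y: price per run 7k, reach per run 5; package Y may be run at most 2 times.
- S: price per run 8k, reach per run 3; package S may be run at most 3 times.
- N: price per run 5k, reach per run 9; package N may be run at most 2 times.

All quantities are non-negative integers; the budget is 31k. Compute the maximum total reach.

28

This is a bounded integer knapsack.
Take 2×Y and 2×N: price 24 ≤ 31, reach 2·5 + 2·9 = 28.
N has the best ratio (9/5) and is taken to its limit of 2; remaining capacity is filled optimally with the others.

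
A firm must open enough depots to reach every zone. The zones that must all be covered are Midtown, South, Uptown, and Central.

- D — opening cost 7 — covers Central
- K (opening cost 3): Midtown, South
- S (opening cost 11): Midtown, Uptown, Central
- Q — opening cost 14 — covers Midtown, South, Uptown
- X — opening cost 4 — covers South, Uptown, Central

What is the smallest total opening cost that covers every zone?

Choose K and X: together they cover Midtown, South, Uptown, Central — every zone.
Total opening cost: 3 + 4 = 7.
No cover costs less than 7.

7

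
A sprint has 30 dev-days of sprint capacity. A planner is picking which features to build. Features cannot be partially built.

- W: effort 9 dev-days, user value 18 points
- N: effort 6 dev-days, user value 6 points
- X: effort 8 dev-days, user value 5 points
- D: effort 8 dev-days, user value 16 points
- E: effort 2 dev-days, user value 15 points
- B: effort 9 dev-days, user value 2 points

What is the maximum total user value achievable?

55

W + N + D + E: effort 9 + 6 + 8 + 2 = 25 ≤ 30, user value 18 + 6 + 16 + 15 = 55.
W + X + D + E: effort 9 + 8 + 8 + 2 = 27 ≤ 30, user value 18 + 5 + 16 + 15 = 54.
Best is W, N, D, and E with total user value 55.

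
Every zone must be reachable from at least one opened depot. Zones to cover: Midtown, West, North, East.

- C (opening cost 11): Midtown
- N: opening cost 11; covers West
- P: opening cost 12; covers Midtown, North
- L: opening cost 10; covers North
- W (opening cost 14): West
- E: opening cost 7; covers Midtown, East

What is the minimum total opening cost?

This is a weighted set-cover instance.
Choose N, L, and E: together they cover Midtown, West, North, East — every zone.
Total opening cost: 11 + 10 + 7 = 28.
No cover costs less than 28.

28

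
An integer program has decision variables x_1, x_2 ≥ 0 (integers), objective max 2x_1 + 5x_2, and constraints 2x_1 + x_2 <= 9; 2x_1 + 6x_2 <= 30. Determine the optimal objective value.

25

Relaxing integrality, the LP optimum is 25.80 at (x_1,x_2) = (2.4, 4.2), which is not an integer point.
(x_1,x_2)=(0,5): 2·0+1·5=5≤9, 2·0+6·5=30≤30, objective 25.
(x_1,x_2)=(2,4): 2·2+1·4=8≤9, 2·2+6·4=28≤30, objective 24.
The best lattice point is (0,5), giving 25.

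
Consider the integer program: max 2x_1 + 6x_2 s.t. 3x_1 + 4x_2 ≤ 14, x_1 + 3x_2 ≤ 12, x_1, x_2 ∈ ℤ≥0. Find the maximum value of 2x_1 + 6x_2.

18

The continuous relaxation peaks at (0, 3.5) with value 21.00; rounding to a feasible lattice point costs some objective.
(x_1,x_2)=(0,3): 3·0+4·3=12≤14, 1·0+3·3=9≤12, objective 18.
(x_1,x_2)=(1,2): 3·1+4·2=11≤14, 1·1+3·2=7≤12, objective 14.
(x_1,x_2)=(0,2): 3·0+4·2=8≤14, 1·0+3·2=6≤12, objective 12.
Maximum is 18 at (x_1,x_2)=(0,3).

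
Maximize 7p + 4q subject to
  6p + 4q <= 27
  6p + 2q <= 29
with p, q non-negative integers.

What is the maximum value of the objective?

(p,q)=(3,2) is feasible, giving 29.
(p,q)=(4,0) is feasible, giving 28.
The best lattice point is (3,2), giving 29.

29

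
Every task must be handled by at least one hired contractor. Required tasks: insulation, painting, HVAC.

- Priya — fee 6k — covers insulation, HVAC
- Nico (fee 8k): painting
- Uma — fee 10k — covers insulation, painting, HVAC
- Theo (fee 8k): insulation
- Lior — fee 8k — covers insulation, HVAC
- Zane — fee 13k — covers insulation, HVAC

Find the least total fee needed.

10

The greedy cost-per-new-task heuristic would pick Priya and Nico for 14, but a cheaper cover exists.
Uma alone covers insulation, painting, HVAC — every task.
Total fee: 10.
No cover costs less than 10.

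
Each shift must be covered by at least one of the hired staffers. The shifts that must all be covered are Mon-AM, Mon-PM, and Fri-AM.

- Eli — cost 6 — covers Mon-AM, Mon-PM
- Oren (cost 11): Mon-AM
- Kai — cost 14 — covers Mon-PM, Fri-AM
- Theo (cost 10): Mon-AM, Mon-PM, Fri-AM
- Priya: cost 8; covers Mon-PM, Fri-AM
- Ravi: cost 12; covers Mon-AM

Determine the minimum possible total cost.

10

Theo alone covers Mon-AM, Mon-PM, Fri-AM — every shift.
Total cost: 10.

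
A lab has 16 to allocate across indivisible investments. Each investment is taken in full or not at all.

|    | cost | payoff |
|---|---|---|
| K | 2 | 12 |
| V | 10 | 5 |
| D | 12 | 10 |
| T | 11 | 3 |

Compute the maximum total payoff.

22

K + V: cost 2 + 10 = 12 ≤ 16, payoff 12 + 5 = 17.
K + D: cost 2 + 12 = 14 ≤ 16, payoff 12 + 10 = 22.
Best is K and D with total payoff 22.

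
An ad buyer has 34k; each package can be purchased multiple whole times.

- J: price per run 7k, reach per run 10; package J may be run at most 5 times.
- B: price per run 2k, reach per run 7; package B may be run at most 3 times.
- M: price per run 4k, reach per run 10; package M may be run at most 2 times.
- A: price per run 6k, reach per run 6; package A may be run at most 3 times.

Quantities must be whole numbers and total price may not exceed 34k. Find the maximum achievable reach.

3×J, 2×B, and 2×M: price 33 ≤ 34, reach 3·10 + 2·7 + 2·10 = 64.
2×J, 3×B, 2×M, and 1×A: price 34 ≤ 34, reach 2·10 + 3·7 + 2·10 + 1·6 = 67.
Best is 67.

67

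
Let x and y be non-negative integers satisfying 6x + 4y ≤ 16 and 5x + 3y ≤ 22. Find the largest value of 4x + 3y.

(x,y)=(0,4): 6·0+4·4=16≤16, 5·0+3·4=12≤22, objective 12.
(x,y)=(0,3): 6·0+4·3=12≤16, 5·0+3·3=9≤22, objective 9.
No feasible integer point exceeds 12.

12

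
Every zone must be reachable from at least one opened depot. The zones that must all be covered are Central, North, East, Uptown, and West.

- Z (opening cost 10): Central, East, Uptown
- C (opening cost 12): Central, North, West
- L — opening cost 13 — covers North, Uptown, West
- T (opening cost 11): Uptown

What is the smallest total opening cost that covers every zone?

22

Choose Z and C: together they cover Central, North, East, Uptown, West — every zone.
Total opening cost: 10 + 12 = 22.
No cover costs less than 22.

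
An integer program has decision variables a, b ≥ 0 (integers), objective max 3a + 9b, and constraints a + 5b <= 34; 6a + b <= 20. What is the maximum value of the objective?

60

The continuous relaxation peaks at (2.28, 6.34) with value 63.93; rounding to a feasible lattice point costs some objective.
(a,b)=(2,6) is feasible, giving 60.
(a,b)=(1,6) is feasible, giving 57.
(a,b)=(2,5) is feasible, giving 51.
(a,b)=(1,5) is feasible, giving 48.
No feasible integer point exceeds 60.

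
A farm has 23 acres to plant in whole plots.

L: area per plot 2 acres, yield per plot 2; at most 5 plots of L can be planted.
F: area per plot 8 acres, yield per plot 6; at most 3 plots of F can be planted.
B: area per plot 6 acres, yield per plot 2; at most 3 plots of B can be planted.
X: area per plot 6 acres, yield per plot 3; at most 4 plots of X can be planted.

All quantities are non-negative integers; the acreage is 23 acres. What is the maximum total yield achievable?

18

L has the best ratio (2/2); taking only L gives at most 5×2 = 10 (stopped by the supply cap of 5).
Mixing does better — 3×L and 2×F: area 22 ≤ 23, yield 3·2 + 2·6 = 18.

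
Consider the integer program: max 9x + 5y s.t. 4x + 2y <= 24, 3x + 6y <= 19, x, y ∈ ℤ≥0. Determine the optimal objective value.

(x,y)=(6,0): 4·6+2·0=24≤24, 3·6+6·0=18≤19, objective 54.
(x,y)=(5,0): 4·5+2·0=20≤24, 3·5+6·0=15≤19, objective 45.
(x,y)=(4,1): 4·4+2·1=18≤24, 3·4+6·1=18≤19, objective 41.
The best lattice point is (6,0), giving 54.

54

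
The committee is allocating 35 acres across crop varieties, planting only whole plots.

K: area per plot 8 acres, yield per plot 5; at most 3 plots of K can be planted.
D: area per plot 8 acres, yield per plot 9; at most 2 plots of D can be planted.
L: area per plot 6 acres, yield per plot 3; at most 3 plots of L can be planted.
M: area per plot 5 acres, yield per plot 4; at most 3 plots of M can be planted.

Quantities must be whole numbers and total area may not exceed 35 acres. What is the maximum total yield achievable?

31

D has the best ratio (9/8); taking only D gives at most 2×9 = 18 (stopped by the supply cap of 2).
Mixing does better — 1×K, 2×D, and 2×M: area 34 ≤ 35, yield 1·5 + 2·9 + 2·4 = 31.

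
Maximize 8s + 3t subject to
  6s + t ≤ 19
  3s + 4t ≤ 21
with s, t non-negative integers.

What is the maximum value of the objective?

Relaxing integrality, the LP optimum is 30.81 at (s,t) = (2.62, 3.29), which is not an integer point.
(s,t)=(3,1): 6·3+1·1=19≤19, 3·3+4·1=13≤21, objective 27.
(s,t)=(2,3): 6·2+1·3=15≤19, 3·2+4·3=18≤21, objective 25.
(s,t)=(3,0): 6·3+1·0=18≤19, 3·3+4·0=9≤21, objective 24.
(s,t)=(2,2): 6·2+1·2=14≤19, 3·2+4·2=14≤21, objective 22.
Maximum is 27 at (s,t)=(3,1).

27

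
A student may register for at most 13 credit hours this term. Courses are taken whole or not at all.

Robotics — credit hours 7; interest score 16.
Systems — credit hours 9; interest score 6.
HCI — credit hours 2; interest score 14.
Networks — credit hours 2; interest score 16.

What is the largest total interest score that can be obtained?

This is an integer program with binary decision variables.
Robotics + Networks: credit hours 7 + 2 = 9 ≤ 13, interest score 16 + 16 = 32.
Systems + HCI + Networks: credit hours 9 + 2 + 2 = 13 ≤ 13, interest score 6 + 14 + 16 = 36.
Robotics + HCI + Networks: credit hours 7 + 2 + 2 = 11 ≤ 13, interest score 16 + 14 + 16 = 46.
Best is Robotics, HCI, and Networks with total interest score 46.

46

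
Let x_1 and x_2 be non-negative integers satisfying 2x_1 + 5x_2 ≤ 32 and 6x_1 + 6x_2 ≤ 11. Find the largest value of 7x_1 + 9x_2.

9

The continuous relaxation peaks at (0, 1.83) with value 16.50; rounding to a feasible lattice point costs some objective.
(x_1,x_2)=(0,1) is feasible, giving 9.
(x_1,x_2)=(1,0) is feasible, giving 7.
(x_1,x_2)=(0,0) is feasible, giving 0.
The best lattice point is (0,1), giving 9.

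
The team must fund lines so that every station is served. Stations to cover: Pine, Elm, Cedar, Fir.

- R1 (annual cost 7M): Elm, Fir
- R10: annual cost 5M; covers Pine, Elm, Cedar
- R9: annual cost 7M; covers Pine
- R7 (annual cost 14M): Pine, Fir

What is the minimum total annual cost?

Choose R1 and R10: together they cover Pine, Elm, Cedar, Fir — every station.
Total annual cost: 7 + 5 = 12.
No cover costs less than 12.

12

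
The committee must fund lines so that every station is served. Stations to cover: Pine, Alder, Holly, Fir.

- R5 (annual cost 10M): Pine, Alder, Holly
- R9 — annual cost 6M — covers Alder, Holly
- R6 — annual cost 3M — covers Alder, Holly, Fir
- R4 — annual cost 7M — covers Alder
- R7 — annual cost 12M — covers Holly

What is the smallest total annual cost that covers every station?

Choose R5 and R6: together they cover Pine, Alder, Holly, Fir — every station.
Total annual cost: 10 + 3 = 13.
No cover costs less than 13.

13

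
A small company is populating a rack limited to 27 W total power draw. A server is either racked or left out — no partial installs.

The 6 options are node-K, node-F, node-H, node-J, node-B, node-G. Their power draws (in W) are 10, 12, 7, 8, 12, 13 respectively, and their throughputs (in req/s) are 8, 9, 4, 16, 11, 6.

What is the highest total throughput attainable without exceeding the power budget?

31

Treat it as a binary knapsack problem.
node-H + node-J + node-B: power draw 7 + 8 + 12 = 27 ≤ 27, throughput 4 + 16 + 11 = 31.
node-K + node-H + node-J: power draw 10 + 7 + 8 = 25 ≤ 27, throughput 8 + 4 + 16 = 28.
node-F + node-H + node-J: power draw 12 + 7 + 8 = 27 ≤ 27, throughput 9 + 4 + 16 = 29.
Best is node-H, node-J, and node-B with total throughput 31.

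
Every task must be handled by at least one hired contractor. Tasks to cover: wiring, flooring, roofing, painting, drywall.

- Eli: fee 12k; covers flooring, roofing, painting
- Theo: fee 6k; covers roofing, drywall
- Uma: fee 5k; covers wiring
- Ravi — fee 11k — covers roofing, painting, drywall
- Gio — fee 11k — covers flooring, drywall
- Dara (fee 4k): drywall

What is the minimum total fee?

21

This is an integer covering problem.
The greedy cost-per-new-task heuristic would pick Theo, Uma, and Eli for 23, but a cheaper cover exists.
Choose Eli, Uma, and Dara: together they cover wiring, flooring, roofing, painting, drywall — every task.
Total fee: 12 + 5 + 4 = 21.
No cover costs less than 21.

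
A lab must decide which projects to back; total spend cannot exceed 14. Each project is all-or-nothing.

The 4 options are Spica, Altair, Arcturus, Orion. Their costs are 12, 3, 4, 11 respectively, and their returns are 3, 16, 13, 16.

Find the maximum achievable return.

Altair + Orion: cost 3 + 11 = 14 ≤ 14, return 16 + 16 = 32.
Altair + Arcturus: cost 3 + 4 = 7 ≤ 14, return 16 + 13 = 29.
Best is Altair and Orion with total return 32.

32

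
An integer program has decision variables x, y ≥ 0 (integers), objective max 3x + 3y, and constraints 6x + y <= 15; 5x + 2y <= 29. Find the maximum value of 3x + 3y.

Relaxing integrality, the LP optimum is 43.50 at (x,y) = (0, 14.5), which is not an integer point.
(x,y)=(0,14): 6·0+1·14=14≤15, 5·0+2·14=28≤29, objective 42.
(x,y)=(0,13): 6·0+1·13=13≤15, 5·0+2·13=26≤29, objective 39.
The best lattice point is (0,14), giving 42.

42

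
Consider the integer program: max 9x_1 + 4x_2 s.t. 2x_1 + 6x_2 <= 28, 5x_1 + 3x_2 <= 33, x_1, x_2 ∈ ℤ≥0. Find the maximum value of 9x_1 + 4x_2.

Relaxing integrality, the LP optimum is 59.40 at (x_1,x_2) = (6.6, 0), which is not an integer point.
(x_1,x_2)=(6,1): 2·6+6·1=18≤28, 5·6+3·1=33≤33, objective 58.
(x_1,x_2)=(6,0): 2·6+6·0=12≤28, 5·6+3·0=30≤33, objective 54.
(x_1,x_2)=(5,2): 2·5+6·2=22≤28, 5·5+3·2=31≤33, objective 53.
(x_1,x_2)=(5,1): 2·5+6·1=16≤28, 5·5+3·1=28≤33, objective 49.
The best lattice point is (6,1), giving 58.

58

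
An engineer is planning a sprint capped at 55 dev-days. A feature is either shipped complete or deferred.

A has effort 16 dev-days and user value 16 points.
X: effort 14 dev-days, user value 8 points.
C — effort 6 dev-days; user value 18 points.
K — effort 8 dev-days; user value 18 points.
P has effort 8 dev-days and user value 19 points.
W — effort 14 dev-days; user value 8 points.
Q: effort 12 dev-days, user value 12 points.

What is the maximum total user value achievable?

A + C + K + P + Q: effort 16 + 6 + 8 + 8 + 12 = 50 ≤ 55, user value 16 + 18 + 18 + 19 + 12 = 83.
A + C + K + P + W: effort 16 + 6 + 8 + 8 + 14 = 52 ≤ 55, user value 16 + 18 + 18 + 19 + 8 = 79.
A + X + C + K + P: effort 16 + 14 + 6 + 8 + 8 = 52 ≤ 55, user value 16 + 8 + 18 + 18 + 19 = 79.
Best is A, C, K, P, and Q with total user value 83.

83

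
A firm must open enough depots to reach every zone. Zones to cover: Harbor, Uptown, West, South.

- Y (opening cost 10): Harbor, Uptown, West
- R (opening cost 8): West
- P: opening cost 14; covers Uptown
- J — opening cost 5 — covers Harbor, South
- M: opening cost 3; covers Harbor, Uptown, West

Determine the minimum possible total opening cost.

Choose J and M: together they cover Harbor, Uptown, West, South — every zone.
Total opening cost: 5 + 3 = 8.
No cover costs less than 8.

8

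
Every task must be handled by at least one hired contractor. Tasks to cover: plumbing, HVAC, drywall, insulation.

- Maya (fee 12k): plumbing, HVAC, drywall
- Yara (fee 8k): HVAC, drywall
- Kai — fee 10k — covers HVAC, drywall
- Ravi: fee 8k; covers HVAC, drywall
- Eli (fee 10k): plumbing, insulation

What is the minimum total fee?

The greedy cost-per-new-task heuristic would pick Maya and Eli for 22, but a cheaper cover exists.
Choose Yara and Eli: together they cover plumbing, HVAC, drywall, insulation — every task.
Total fee: 8 + 10 = 18.
No cover costs less than 18.

18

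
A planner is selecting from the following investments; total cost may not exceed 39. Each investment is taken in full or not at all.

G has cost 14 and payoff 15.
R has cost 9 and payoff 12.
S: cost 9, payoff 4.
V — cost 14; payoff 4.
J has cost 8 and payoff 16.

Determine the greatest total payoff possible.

43

Allowing fractional choices, the relaxed optimum would be about 46.6, but investments are indivisible.
G + S + J: cost 14 + 9 + 8 = 31 ≤ 39, payoff 15 + 4 + 16 = 35.
G + R + J: cost 14 + 9 + 8 = 31 ≤ 39, payoff 15 + 12 + 16 = 43.
Best is G, R, and J with total payoff 43.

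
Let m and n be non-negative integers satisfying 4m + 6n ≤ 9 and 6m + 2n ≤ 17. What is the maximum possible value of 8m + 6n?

The continuous relaxation peaks at (2.25, 0) with value 18.00; rounding to a feasible lattice point costs some objective.
(m,n)=(2,0) is feasible, giving 16.
(m,n)=(1,0) is feasible, giving 8.
The best lattice point is (2,0), giving 16.

16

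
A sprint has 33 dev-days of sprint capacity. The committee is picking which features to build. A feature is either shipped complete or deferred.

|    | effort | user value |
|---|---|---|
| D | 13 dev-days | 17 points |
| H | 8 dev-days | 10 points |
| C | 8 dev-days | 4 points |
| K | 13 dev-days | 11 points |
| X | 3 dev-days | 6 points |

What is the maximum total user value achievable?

37

This is a 0-1 knapsack instance.
Allowing fractional choices, the relaxed optimum would be about 40.6, but features are indivisible.
D + H + X: effort 13 + 8 + 3 = 24 ≤ 33, user value 17 + 10 + 6 = 33.
D + K + X: effort 13 + 13 + 3 = 29 ≤ 33, user value 17 + 11 + 6 = 34.
D + H + C + X: effort 13 + 8 + 8 + 3 = 32 ≤ 33, user value 17 + 10 + 4 + 6 = 37.
Best is D, H, C, and X with total user value 37.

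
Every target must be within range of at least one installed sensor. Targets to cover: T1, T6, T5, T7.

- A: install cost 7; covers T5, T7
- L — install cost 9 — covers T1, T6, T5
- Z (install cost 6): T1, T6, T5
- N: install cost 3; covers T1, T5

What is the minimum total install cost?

Choose A and Z: together they cover T1, T6, T5, T7 — every target.
Total install cost: 7 + 6 = 13.

13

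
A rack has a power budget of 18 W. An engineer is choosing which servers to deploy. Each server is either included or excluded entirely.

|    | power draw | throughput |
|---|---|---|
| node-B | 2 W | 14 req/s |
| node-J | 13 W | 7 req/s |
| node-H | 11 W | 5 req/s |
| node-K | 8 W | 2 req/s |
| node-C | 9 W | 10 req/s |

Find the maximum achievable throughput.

24

Take node-B and node-C: power draw 2 + 9 = 11 ≤ 18, throughput 14 + 10 = 24.
No other feasible combination does better.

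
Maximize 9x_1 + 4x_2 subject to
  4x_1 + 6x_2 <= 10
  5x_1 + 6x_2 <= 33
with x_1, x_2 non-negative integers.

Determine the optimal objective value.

18

(x_1,x_2)=(2,0) is feasible, giving 18.
(x_1,x_2)=(1,1) is feasible, giving 13.
(x_1,x_2)=(1,0) is feasible, giving 9.
The best lattice point is (2,0), giving 18.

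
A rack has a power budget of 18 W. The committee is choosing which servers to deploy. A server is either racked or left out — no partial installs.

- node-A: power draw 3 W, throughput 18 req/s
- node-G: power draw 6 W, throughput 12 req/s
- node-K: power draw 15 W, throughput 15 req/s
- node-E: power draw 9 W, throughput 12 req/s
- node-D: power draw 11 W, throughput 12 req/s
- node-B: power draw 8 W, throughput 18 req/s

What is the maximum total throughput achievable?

48

Allowing fractional choices, the relaxed optimum would be about 49.3, but servers are indivisible.
node-A + node-G + node-B: power draw 3 + 6 + 8 = 17 ≤ 18, throughput 18 + 12 + 18 = 48.
node-A + node-G + node-E: power draw 3 + 6 + 9 = 18 ≤ 18, throughput 18 + 12 + 12 = 42.
node-A + node-B: power draw 3 + 8 = 11 ≤ 18, throughput 18 + 18 = 36.
Best is node-A, node-G, and node-B with total throughput 48.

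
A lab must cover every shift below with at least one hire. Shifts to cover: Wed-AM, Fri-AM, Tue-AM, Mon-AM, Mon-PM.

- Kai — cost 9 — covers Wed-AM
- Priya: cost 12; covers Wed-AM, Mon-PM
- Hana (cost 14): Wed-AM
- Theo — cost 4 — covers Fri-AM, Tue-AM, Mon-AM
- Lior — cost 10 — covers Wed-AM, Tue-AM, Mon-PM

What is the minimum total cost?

Choose Theo and Lior: together they cover Wed-AM, Fri-AM, Tue-AM, Mon-AM, Mon-PM — every shift.
Total cost: 4 + 10 = 14.
No cover costs less than 14.

14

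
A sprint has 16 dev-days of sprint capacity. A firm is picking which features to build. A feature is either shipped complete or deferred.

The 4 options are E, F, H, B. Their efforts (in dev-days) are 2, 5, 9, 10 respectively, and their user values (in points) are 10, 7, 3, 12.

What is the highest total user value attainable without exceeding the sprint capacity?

22

Take E and B: effort 2 + 10 = 12 ≤ 16, user value 10 + 12 = 22.
No other feasible combination does better.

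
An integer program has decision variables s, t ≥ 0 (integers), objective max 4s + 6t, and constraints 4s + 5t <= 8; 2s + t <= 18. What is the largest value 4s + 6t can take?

Relaxing integrality, the LP optimum is 9.60 at (s,t) = (0, 1.6), which is not an integer point.
(s,t)=(2,0) is feasible, giving 8.
(s,t)=(0,1) is feasible, giving 6.
(s,t)=(1,0) is feasible, giving 4.
The best lattice point is (2,0), giving 8.

8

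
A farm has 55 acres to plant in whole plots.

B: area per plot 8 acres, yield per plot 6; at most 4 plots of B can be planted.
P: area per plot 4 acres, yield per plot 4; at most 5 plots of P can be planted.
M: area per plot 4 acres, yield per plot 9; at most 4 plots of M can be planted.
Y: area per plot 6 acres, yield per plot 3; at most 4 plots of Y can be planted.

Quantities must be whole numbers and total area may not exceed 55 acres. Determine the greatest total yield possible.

68

Take 2×B, 5×P, and 4×M: area 52 ≤ 55, yield 2·6 + 5·4 + 4·9 = 68.
M has the best ratio (9/4) and is taken to its limit of 4; remaining capacity is filled optimally with the others.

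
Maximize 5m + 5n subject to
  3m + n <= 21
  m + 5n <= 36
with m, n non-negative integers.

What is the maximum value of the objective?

(m,n)=(5,6): 3·5+1·6=21≤21, 1·5+5·6=35≤36, objective 55.
(m,n)=(5,5): 3·5+1·5=20≤21, 1·5+5·5=30≤36, objective 50.
(m,n)=(4,6): 3·4+1·6=18≤21, 1·4+5·6=34≤36, objective 50.
(m,n)=(4,5): 3·4+1·5=17≤21, 1·4+5·5=29≤36, objective 45.
The best lattice point is (5,6), giving 55.

55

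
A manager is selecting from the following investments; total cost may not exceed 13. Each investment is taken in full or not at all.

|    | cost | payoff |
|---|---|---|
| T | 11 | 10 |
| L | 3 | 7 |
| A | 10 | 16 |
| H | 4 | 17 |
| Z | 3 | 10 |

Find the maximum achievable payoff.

34

Allowing fractional choices, the relaxed optimum would be about 38.8, but investments are indivisible.
A + Z: cost 10 + 3 = 13 ≤ 13, payoff 16 + 10 = 26.
L + H + Z: cost 3 + 4 + 3 = 10 ≤ 13, payoff 7 + 17 + 10 = 34.
H + Z: cost 4 + 3 = 7 ≤ 13, payoff 17 + 10 = 27.
Best is L, H, and Z with total payoff 34.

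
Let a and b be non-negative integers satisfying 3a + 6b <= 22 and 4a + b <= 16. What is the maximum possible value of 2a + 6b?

(a,b)=(1,3) is feasible, giving 20.
(a,b)=(0,3) is feasible, giving 18.
(a,b)=(2,2) is feasible, giving 16.
(a,b)=(1,2) is feasible, giving 14.
Maximum is 20 at (a,b)=(1,3).

20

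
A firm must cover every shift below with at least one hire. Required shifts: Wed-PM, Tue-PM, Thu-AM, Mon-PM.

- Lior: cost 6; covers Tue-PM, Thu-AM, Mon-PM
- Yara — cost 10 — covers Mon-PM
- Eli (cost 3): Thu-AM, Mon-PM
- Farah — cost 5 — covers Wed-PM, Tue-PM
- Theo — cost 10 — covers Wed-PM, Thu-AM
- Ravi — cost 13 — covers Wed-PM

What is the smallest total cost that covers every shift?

Choose Eli and Farah: together they cover Wed-PM, Tue-PM, Thu-AM, Mon-PM — every shift.
Total cost: 3 + 5 = 8.
No cover costs less than 8.

8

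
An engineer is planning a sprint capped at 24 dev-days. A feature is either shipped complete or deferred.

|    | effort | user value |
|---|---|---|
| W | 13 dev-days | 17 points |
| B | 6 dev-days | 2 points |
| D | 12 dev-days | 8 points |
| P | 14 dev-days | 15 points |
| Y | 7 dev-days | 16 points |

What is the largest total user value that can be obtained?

33

Take W and Y: effort 13 + 7 = 20 ≤ 24, user value 17 + 16 = 33.
No other feasible combination does better.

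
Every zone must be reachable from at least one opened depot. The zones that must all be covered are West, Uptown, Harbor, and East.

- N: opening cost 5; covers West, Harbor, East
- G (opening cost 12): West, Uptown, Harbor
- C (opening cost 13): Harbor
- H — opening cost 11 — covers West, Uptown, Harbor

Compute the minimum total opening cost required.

This is an integer covering problem.
Choose N and H: together they cover West, Uptown, Harbor, East — every zone.
Total opening cost: 5 + 11 = 16.

16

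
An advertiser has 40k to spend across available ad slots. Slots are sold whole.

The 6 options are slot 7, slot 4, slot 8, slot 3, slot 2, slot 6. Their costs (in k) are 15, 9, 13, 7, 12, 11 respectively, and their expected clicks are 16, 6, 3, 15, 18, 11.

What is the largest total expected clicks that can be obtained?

50

slot 7 + slot 2 + slot 6: cost 15 + 12 + 11 = 38 ≤ 40, expected clicks 16 + 18 + 11 = 45.
slot 4 + slot 3 + slot 2 + slot 6: cost 9 + 7 + 12 + 11 = 39 ≤ 40, expected clicks 6 + 15 + 18 + 11 = 50.
slot 7 + slot 3 + slot 2: cost 15 + 7 + 12 = 34 ≤ 40, expected clicks 16 + 15 + 18 = 49.
Best is slot 4, slot 3, slot 2, and slot 6 with total expected clicks 50.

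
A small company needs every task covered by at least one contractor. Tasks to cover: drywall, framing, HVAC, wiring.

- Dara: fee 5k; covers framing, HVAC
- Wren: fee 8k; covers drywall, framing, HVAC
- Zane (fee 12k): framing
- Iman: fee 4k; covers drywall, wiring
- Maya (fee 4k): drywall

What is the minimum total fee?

9

This is an integer covering problem.
Choose Dara and Iman: together they cover drywall, framing, HVAC, wiring — every task.
Total fee: 5 + 4 = 9.
No cover costs less than 9.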